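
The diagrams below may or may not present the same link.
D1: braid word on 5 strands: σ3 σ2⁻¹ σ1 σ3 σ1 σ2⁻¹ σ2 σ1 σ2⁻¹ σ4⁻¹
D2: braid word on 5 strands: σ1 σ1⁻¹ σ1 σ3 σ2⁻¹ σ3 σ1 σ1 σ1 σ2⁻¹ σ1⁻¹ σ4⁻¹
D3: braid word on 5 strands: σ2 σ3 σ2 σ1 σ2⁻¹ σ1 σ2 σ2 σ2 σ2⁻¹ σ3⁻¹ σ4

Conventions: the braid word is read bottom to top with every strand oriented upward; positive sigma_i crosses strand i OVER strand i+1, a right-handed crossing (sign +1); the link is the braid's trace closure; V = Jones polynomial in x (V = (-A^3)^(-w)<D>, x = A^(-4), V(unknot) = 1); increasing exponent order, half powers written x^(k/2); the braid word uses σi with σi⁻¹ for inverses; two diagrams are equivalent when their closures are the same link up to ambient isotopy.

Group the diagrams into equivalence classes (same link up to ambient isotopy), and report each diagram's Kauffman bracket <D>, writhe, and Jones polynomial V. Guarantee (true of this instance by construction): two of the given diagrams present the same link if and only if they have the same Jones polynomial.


grouping into links: {D1, D2} | {D3}
V(D1) = x^-1 - 1 + 2x - 3x^2 + 3x^3 - 2x^4 + 2x^5 - x^6  (w +2, c 10, <D> = -A^-18 + 2A^-14 - 2A^-10 + 3A^-6 - 3A^-2 + 2A^2 - A^6 + A^10)
V(D2) = x^-1 - 1 + 2x - 3x^2 + 3x^3 - 2x^4 + 2x^5 - x^6  (w +2, c 12, <D> = -A^-18 + 2A^-14 - 2A^-10 + 3A^-6 - 3A^-2 + 2A^2 - A^6 + A^10)
D3 (bracket -A^-6 + A^-2 - A^2 + 2A^6 - A^10 + A^14; 12 crossings at w = +6): V = x - x^2 + 2x^3 - x^4 + x^5 - x^6
why: V(x) takes 2 values over 3 diagrams, fixing the grouping


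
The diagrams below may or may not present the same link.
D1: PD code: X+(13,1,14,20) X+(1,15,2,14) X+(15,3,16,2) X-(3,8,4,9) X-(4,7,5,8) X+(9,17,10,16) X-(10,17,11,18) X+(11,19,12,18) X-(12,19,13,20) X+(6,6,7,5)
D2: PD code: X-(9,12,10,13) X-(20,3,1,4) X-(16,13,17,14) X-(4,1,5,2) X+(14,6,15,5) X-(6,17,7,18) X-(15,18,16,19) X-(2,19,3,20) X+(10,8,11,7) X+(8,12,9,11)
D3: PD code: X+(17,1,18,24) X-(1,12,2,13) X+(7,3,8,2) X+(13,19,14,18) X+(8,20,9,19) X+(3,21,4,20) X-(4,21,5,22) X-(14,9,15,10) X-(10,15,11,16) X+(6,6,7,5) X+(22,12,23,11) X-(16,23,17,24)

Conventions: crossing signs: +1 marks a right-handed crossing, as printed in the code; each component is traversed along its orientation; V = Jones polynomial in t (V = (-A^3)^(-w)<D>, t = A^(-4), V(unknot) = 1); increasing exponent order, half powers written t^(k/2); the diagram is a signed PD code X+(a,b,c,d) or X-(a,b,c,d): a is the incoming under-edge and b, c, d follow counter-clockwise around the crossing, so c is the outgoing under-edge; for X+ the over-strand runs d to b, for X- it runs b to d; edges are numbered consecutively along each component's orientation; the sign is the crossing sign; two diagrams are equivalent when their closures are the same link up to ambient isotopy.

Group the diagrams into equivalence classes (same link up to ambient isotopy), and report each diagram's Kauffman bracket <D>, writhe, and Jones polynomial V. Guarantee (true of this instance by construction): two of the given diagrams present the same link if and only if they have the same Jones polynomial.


grouping into links: {D1} | {D2} | {D3}
V(D1) = t + t^3 - t^4  (w +2, c 10, <D> = -A^-10 + A^-6 + A^2)
V(D2) = -t^-4 + t^-3 + t^-1  [10 crossings, <D> = A^-8 + 1 - A^4, w = -4]
V(D3) = 1  [12 crossings, <D> = A^6, w = +2]
why: 3 classes among 3 diagrams; unequal V(t) rules out equality


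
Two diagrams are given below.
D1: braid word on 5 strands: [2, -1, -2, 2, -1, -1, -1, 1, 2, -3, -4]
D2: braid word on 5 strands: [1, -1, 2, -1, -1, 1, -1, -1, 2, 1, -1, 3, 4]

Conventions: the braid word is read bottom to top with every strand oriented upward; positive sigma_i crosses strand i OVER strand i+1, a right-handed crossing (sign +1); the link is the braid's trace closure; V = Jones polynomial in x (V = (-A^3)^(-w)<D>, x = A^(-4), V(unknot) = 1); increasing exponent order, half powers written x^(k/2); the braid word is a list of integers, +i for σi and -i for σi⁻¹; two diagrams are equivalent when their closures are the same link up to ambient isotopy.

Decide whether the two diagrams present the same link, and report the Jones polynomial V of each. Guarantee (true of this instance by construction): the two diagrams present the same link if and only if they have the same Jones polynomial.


equivalent: yes
V(D1) = x^(-7/2) - x^(-5/2) + x^(-3/2) - 2x^(-1/2) - x^(3/2)  (w -3, c 11, <D> = A^-15 + 2A^-7 - A^-3 + A - A^5)
V(D2) = x^(-7/2) - x^(-5/2) + x^(-3/2) - 2x^(-1/2) - x^(3/2)  (w +1, c 13, <D> = A^-3 + 2A^5 - A^9 + A^13 - A^17)
why: Markov moves rewrite D1 (11 crossings) into D2 (13)


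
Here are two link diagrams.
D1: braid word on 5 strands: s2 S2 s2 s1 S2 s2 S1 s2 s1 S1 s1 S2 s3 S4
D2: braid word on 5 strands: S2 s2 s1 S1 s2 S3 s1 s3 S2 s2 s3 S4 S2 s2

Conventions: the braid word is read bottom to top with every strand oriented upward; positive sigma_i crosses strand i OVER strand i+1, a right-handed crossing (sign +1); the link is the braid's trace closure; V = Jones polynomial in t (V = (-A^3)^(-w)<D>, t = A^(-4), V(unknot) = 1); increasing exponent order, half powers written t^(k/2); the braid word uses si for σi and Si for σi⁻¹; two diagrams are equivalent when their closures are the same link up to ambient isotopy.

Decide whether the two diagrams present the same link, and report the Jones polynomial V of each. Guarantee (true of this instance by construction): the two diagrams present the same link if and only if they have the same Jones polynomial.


equivalent: yes
V(D1) = 1  (w +2, c 14, <D> = A^6)
V(D2) = 1  [14 crossings, <D> = A^6, w = +2]
key observation: all 2 diagrams share one V(t), hence one class


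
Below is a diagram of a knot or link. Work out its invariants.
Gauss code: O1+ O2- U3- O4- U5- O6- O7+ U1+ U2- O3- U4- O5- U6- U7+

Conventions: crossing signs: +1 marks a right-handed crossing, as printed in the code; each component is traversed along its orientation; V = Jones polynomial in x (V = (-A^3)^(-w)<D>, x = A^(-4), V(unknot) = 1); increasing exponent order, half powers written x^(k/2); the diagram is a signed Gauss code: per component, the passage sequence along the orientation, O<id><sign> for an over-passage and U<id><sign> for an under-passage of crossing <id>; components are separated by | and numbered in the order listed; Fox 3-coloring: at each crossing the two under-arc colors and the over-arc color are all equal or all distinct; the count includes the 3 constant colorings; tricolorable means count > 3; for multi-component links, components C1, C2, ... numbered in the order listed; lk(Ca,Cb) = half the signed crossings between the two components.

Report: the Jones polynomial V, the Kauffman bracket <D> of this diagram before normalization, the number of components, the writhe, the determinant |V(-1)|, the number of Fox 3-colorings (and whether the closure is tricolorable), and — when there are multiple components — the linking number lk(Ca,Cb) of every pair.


V = -x^-4 + x^-3 + x^-1
<D> = -A^-5 - A^3 + A^7 (w = -3)
1 component over 7 crossings, w = -3
9 Fox colorings among 3^7, |V(-1)| = 3: tricolorable
why: det 3 = |V(-1)|; divisible by 3, so tricolorable


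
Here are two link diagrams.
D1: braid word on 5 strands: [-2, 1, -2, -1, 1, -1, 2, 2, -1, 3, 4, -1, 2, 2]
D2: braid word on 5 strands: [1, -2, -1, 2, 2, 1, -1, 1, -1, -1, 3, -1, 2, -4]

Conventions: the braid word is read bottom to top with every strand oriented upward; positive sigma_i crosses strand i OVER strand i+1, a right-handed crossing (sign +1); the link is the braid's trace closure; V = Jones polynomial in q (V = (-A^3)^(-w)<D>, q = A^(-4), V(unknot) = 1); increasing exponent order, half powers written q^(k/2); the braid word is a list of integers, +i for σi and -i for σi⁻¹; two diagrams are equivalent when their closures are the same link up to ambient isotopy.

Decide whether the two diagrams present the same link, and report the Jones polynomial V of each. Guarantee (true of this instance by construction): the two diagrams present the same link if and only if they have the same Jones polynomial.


equivalent: yes
D1 (bracket -A^-6 + A^-2 - A^2 + 3A^6 - A^10 + A^14 - A^18; 14 crossings at w = +2): V = -q^-3 + q^-2 - q^-1 + 3 - q + q^2 - q^3
V(D2) = -q^-3 + q^-2 - q^-1 + 3 - q + q^2 - q^3  [14 crossings, <D> = -A^-12 + A^-8 - A^-4 + 3 - A^4 + A^8 - A^12, w = 0]
observation: Markov moves rewrite D1 (14 crossings) into D2 (14)


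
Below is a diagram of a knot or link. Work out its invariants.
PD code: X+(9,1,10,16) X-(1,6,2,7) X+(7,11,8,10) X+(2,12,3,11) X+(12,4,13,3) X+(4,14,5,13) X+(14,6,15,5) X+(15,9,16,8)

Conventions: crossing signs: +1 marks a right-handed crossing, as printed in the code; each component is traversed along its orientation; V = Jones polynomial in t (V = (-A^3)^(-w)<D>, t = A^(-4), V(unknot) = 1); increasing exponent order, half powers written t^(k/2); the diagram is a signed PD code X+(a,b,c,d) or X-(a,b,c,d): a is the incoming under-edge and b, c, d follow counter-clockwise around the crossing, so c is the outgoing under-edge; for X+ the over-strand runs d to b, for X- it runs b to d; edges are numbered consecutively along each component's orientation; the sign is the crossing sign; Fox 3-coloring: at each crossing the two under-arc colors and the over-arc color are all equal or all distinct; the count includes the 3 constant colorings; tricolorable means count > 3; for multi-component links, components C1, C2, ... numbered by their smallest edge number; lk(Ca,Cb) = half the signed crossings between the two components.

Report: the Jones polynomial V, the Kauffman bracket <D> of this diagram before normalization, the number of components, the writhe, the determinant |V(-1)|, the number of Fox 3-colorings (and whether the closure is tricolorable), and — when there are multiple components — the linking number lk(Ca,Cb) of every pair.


V(t) = t^2 - t^3 + 3t^4 - 3t^5 + 3t^6 - 3t^7 + 2t^8 - t^9
bracket: -A^-18 + 2A^-14 - 3A^-10 + 3A^-6 - 3A^-2 + 3A^2 - A^6 + A^10, w = +6
1 component, writhe +6, over 8 crossings
det 17, colorings 3 of 3^8 — not tricolorable
observation: w = +6 shifts under R1 moves; the (-A^3)^(-6) factor cancels that in V


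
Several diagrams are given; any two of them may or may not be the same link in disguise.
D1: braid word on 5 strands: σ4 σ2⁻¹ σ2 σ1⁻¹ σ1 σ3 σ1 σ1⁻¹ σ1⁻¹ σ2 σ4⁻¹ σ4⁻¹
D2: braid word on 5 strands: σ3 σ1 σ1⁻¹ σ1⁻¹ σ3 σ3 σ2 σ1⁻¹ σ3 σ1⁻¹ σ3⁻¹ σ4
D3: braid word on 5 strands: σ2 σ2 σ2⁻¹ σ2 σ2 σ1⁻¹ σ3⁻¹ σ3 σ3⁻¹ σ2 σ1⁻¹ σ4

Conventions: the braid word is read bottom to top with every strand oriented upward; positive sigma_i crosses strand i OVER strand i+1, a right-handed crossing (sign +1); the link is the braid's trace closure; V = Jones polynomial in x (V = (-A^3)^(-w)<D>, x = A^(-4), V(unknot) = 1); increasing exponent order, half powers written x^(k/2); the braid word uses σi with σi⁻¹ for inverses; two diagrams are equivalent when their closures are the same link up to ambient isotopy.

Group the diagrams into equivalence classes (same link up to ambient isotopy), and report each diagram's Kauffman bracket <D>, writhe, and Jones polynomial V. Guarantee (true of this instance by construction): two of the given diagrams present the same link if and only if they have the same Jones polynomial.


equivalence classes: {D1} | {D2} | {D3}
D1 (bracket 1; 12 crossings at w = 0): V = 1
D2 (bracket -A^-6 + A^-2 - A^2 + 3A^6 - A^10 + A^14 - A^18; 12 crossings at w = +2): V = -x^-3 + x^-2 - x^-1 + 3 - x + x^2 - x^3
D3 (bracket A^-14 - 2A^-10 + 2A^-6 - 2A^-2 + 2A^2 - A^6 + A^10; 12 crossings at w = +2): V = x^-1 - 1 + 2x - 2x^2 + 2x^3 - 2x^4 + x^5
key observation: 3 classes among 3 diagrams; unequal V(x) rules out equality


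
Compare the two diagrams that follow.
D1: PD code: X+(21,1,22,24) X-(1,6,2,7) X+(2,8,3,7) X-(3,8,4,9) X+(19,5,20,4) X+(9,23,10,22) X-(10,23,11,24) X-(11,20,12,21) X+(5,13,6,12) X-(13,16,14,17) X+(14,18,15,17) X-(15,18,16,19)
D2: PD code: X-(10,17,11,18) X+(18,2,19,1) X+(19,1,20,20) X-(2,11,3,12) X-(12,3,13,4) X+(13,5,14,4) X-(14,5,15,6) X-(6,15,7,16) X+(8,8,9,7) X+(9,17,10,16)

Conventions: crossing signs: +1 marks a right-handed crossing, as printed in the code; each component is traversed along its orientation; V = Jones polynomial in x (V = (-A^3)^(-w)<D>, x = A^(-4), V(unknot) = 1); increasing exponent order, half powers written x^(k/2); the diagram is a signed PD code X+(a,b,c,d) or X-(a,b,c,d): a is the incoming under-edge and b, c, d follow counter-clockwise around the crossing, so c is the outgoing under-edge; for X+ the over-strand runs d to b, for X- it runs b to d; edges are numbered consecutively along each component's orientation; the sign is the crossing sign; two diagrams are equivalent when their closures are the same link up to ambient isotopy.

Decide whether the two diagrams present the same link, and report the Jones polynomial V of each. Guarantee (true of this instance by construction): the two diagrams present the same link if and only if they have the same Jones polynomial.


equivalent: no
V(D1) = x^-2 - x^-1 + 1 - x + x^2  (w 0, c 12, <D> = A^-8 - A^-4 + 1 - A^4 + A^8)
V(D2) = -x^-4 + x^-3 + x^-1  [10 crossings, <D> = A^4 + A^12 - A^16, w = 0]
key observation: 2 values of V(x) split the 2 diagrams


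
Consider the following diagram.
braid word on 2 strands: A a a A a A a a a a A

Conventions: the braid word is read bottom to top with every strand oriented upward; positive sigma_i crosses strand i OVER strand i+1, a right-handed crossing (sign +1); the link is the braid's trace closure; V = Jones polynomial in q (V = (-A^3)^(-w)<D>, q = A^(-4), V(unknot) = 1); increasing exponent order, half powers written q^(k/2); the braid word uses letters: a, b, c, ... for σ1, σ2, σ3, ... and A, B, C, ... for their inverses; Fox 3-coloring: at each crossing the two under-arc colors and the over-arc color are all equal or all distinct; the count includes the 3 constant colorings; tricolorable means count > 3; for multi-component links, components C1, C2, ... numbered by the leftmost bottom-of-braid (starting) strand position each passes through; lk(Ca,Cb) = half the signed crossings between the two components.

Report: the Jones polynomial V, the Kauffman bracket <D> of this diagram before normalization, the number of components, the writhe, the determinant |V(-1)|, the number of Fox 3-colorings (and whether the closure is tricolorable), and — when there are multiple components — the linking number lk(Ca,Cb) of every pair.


Jones polynomial: V(q) = q + q^3 - q^4
<D> = A^-7 - A^-3 - A^5; writhe +3
components 1, writhe +3 (11 crossings)
3-colorings: 9 of 3^11, det 3 — tricolorable
note: det 3 = |V(-1)|; divisible by 3, so tricolorable


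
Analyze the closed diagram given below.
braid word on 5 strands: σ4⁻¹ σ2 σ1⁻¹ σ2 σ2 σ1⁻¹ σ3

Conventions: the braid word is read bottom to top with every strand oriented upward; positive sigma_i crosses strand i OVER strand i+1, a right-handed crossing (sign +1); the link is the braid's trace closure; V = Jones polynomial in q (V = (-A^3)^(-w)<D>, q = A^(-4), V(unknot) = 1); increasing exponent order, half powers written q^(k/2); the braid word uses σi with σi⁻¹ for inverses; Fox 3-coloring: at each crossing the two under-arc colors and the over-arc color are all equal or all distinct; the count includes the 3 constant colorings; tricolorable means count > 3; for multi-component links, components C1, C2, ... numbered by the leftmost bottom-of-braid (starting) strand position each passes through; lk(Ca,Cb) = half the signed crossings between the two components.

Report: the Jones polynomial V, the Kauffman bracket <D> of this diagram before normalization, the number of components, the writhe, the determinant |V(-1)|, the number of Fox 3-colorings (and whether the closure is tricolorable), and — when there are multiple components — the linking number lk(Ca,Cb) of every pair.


V = -q^(-3/2) + q^(-1/2) - 2q^(1/2) + q^(3/2) - 2q^(5/2) + q^(7/2)
<D> = -A^-11 + 2A^-7 - A^-3 + 2A - A^5 + A^9 (w = +1)
2 components over 7 crossings, w = +1
lk(C1,C2): 0
3 Fox colorings among 3^7, |V(-1)| = 8: not tricolorable
why: every pair of the 2 components has lk = 0


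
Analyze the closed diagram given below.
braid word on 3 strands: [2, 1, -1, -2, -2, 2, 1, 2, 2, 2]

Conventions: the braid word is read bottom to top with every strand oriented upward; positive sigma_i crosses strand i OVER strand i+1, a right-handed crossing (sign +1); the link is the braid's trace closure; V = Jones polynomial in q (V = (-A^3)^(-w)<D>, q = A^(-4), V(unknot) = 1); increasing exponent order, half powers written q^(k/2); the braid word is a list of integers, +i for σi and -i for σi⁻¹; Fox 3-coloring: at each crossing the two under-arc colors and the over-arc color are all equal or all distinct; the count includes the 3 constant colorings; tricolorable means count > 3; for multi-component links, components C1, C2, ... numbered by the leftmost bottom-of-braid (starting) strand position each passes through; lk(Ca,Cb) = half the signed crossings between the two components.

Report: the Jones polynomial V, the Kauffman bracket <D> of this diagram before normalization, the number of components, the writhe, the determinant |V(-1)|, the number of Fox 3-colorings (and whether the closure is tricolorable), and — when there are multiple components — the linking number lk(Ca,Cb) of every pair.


Jones polynomial: V(q) = q + q^3 - q^4
<D> = -A^-4 + 1 + A^8; writhe +4
components 1, writhe +4 (10 crossings)
3-colorings: 9 of 3^10, det 3 — tricolorable
note: inverse pairs cancel, leaving σ1 σ2 σ2 σ2


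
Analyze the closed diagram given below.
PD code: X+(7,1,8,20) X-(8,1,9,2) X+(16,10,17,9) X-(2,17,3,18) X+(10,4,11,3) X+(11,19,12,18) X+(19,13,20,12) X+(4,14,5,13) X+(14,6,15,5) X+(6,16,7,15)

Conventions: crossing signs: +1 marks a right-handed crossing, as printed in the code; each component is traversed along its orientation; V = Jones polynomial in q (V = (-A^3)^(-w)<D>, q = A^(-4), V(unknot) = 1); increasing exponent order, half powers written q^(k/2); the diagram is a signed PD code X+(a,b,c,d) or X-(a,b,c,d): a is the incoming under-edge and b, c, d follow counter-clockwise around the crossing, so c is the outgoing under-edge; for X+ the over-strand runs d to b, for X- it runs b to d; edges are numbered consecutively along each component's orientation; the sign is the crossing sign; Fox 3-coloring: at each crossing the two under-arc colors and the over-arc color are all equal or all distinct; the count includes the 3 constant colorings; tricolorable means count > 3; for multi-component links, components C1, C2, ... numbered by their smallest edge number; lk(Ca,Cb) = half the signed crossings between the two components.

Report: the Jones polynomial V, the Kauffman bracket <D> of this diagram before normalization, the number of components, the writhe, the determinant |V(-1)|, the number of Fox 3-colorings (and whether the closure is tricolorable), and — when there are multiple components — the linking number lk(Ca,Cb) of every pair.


V(q) = q^2 - q^3 + 2q^4 - 2q^5 + 3q^6 - 2q^7 + q^8 - q^9
bracket: -A^-18 + A^-14 - 2A^-10 + 3A^-6 - 2A^-2 + 2A^2 - A^6 + A^10, w = +6
1 component, writhe +6, over 10 crossings
det 13, colorings 3 of 3^10 — not tricolorable
observation: the span of V is 7, forcing >= 7 crossings in any diagram


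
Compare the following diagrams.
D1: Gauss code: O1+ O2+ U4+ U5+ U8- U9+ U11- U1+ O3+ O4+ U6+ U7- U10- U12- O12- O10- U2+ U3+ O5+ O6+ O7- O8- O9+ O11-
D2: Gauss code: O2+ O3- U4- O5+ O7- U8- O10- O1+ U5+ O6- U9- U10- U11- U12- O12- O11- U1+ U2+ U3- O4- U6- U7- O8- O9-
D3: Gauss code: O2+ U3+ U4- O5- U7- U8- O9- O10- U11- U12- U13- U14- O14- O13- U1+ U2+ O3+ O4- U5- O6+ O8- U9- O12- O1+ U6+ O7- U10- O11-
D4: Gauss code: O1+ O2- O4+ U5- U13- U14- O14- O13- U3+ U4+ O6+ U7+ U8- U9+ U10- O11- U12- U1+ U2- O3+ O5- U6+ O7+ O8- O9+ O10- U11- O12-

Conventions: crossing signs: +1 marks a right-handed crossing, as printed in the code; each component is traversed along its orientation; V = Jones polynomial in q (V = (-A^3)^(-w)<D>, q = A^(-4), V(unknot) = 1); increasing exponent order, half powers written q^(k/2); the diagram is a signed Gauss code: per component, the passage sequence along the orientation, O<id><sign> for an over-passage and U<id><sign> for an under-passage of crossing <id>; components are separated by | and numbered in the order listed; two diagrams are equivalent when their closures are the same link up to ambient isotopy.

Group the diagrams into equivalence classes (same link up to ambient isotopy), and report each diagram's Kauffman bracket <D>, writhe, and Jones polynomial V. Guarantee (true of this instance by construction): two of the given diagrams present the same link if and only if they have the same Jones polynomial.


equivalence classes: {D1} | {D2, D3} | {D4}
D1 (bracket -A^-10 + A^-6 + A^2; 12 crossings at w = +2): V = q + q^3 - q^4
V(D2) = -q^-6 + q^-5 - q^-4 + 2q^-3 - q^-2 + q^-1  (w -6, c 12, <D> = A^-14 - A^-10 + 2A^-6 - A^-2 + A^2 - A^6)
D3 (bracket A^-14 - A^-10 + 2A^-6 - A^-2 + A^2 - A^6; 14 crossings at w = -6): V = -q^-6 + q^-5 - q^-4 + 2q^-3 - q^-2 + q^-1
V(D4) = 1  (w -2, c 14, <D> = A^-6)
key observation: V(q) takes 3 values over 4 diagrams, fixing the grouping


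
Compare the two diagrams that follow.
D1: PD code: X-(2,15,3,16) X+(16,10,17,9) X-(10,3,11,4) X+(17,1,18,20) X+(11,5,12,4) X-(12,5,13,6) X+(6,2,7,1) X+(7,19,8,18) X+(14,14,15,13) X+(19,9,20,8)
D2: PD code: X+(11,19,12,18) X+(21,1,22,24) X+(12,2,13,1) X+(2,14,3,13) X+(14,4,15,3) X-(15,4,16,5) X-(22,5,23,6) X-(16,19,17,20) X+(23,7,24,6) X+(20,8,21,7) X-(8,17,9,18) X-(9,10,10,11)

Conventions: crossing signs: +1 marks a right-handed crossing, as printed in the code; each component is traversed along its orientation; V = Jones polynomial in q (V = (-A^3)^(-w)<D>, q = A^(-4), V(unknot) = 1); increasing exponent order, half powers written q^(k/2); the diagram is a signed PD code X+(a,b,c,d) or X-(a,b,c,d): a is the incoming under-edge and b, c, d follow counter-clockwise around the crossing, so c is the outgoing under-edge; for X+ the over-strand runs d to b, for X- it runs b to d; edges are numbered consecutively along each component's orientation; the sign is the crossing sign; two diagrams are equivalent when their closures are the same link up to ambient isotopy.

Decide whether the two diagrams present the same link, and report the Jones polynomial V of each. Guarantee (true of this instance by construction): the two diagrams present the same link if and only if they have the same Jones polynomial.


equivalent: no
D1 (bracket A^-8 - 2A^-4 + 2 - 2A^4 + 2A^8 - A^12 + A^16; 10 crossings at w = +4): V = q^-1 - 1 + 2q - 2q^2 + 2q^3 - 2q^4 + q^5
D2 (bracket -A^-10 + A^-6 + A^2; 12 crossings at w = +2): V = q + q^3 - q^4
key observation: 2 classes among 2 diagrams; unequal V(q) rules out equality


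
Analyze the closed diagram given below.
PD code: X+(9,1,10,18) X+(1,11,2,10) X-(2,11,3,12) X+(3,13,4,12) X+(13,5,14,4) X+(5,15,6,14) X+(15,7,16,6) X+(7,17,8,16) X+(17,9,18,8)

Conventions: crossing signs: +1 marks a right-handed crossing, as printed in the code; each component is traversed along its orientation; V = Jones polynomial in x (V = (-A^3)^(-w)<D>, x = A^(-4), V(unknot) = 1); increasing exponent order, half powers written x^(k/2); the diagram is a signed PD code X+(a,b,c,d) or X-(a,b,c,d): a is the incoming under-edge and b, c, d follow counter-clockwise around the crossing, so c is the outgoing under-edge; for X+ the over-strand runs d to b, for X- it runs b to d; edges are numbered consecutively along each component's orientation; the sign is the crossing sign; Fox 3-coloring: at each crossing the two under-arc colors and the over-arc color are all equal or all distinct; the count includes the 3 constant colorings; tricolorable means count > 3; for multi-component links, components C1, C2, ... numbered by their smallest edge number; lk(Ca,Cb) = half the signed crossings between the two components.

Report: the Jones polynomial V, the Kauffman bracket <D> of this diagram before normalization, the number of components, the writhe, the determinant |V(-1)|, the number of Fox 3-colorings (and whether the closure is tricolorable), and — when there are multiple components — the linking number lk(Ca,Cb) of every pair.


V(x) = x^3 + x^5 - x^6 + x^7 - x^8 + x^9 - x^10
bracket: A^-19 - A^-15 + A^-11 - A^-7 + A^-3 - A - A^9, w = +7
1 component, writhe +7, over 9 crossings
det 7, colorings 3 of 3^9 — not tricolorable
observation: the span of V is 7, forcing >= 7 crossings in any diagram


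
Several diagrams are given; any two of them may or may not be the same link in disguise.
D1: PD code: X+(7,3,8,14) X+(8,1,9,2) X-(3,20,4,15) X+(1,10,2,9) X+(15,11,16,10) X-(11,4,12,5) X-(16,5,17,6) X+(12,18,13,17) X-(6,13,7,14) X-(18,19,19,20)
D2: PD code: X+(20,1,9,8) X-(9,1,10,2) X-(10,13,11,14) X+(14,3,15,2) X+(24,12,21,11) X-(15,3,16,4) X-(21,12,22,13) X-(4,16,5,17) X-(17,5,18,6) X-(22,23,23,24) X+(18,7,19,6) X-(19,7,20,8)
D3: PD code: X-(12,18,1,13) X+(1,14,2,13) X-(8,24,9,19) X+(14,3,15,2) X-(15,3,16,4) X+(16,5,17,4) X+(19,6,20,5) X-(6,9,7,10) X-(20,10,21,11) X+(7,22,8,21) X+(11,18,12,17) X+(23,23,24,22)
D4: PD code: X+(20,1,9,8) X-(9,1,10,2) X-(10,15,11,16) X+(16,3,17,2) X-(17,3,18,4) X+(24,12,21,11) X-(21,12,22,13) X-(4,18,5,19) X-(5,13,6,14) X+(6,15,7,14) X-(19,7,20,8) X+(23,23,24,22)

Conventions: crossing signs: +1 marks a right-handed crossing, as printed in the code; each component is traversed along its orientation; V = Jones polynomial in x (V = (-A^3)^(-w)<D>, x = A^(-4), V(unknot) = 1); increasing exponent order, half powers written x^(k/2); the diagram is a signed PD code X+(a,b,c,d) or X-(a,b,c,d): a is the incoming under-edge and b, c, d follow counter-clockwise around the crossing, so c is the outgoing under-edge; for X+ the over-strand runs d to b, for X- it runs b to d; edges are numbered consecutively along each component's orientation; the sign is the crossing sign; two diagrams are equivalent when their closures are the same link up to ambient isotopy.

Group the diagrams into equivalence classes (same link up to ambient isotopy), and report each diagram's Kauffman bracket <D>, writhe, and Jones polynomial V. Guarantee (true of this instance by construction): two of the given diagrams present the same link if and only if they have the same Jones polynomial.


grouping into links: {D1, D3} | {D2, D4}
V(D1) = 1 + x + x^2 + x^3  (w 0, c 10, <D> = A^-12 + A^-8 + A^-4 + 1)
V(D2) = x^-3 + x^-2 + x^-1 + 1  (w -4, c 12, <D> = A^-12 + A^-8 + A^-4 + 1)
V(D3) = 1 + x + x^2 + x^3  (w +2, c 12, <D> = A^-6 + A^-2 + A^2 + A^6)
V(D4) = x^-3 + x^-2 + x^-1 + 1  (w -2, c 12, <D> = A^-6 + A^-2 + A^2 + A^6)
why: comparing 4 Jones polynomials yields 2 groups


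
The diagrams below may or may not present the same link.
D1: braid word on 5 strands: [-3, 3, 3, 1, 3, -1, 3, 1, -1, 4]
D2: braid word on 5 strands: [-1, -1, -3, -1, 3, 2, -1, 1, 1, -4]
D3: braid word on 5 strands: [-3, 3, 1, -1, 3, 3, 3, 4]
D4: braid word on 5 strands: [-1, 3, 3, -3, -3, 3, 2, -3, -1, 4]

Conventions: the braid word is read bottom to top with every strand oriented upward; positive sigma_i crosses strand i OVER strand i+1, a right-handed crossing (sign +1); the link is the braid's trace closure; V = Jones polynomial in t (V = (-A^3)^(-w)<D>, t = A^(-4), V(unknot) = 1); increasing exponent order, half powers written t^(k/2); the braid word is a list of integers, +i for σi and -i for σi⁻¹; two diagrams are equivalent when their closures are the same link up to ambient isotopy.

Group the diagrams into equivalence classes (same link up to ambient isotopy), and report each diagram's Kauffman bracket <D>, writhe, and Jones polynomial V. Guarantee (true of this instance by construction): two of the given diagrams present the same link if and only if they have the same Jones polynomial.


grouping into links: {D1, D3} | {D2, D4}
V(D1) = 1 + 2t + 2t^2 + t^3 - t^4 - t^5  (w +4, c 10, <D> = -A^-8 - A^-4 + 1 + 2A^4 + 2A^8 + A^12)
D2 (bracket A^-6 + A^-2 + A^2 + A^6; 10 crossings at w = -2): V = t^-3 + t^-2 + t^-1 + 1
D3 (bracket -A^-8 - A^-4 + 1 + 2A^4 + 2A^8 + A^12; 8 crossings at w = +4): V = 1 + 2t + 2t^2 + t^3 - t^4 - t^5
V(D4) = t^-3 + t^-2 + t^-1 + 1  (w 0, c 10, <D> = 1 + A^4 + A^8 + A^12)
why: 2 values of V(t) split the 4 diagrams


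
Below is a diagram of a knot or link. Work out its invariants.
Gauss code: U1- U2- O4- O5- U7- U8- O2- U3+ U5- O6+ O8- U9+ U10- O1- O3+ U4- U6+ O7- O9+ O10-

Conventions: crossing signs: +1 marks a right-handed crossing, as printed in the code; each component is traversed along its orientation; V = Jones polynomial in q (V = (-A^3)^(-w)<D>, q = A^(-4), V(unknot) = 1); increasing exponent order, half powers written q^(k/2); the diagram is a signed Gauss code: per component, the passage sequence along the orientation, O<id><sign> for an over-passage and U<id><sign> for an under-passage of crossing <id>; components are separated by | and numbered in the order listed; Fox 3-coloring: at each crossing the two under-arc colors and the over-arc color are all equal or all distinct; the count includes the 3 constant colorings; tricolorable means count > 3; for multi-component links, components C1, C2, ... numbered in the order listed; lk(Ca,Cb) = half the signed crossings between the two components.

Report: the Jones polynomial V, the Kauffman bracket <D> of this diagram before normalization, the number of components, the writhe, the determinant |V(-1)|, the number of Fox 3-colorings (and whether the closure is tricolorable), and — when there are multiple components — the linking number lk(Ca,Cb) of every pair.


Jones polynomial: V(q) = -q^-6 + q^-5 - q^-4 + 2q^-3 - q^-2 + q^-1
<D> = A^-8 - A^-4 + 2 - A^4 + A^8 - A^12; writhe -4
components 1, writhe -4 (10 crossings)
3-colorings: 3 of 3^10, det 7 — not tricolorable
note: det 7 = |V(-1)|; not divisible by 3, so not tricolorable


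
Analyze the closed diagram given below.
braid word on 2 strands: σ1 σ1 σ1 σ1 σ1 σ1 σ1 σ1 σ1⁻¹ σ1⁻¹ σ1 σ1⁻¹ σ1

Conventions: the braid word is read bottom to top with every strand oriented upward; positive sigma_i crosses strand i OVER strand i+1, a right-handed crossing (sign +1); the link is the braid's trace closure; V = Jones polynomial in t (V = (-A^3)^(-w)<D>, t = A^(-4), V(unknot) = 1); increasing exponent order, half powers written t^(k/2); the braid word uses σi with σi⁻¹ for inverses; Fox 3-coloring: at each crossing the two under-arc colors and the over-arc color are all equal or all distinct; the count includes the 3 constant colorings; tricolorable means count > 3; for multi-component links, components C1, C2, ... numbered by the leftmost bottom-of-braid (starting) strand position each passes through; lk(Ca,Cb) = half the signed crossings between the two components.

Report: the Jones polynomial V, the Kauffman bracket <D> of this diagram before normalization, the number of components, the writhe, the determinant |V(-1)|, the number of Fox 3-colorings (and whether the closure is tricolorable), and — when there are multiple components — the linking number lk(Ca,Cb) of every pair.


Jones polynomial: V(t) = t^3 + t^5 - t^6 + t^7 - t^8 + t^9 - t^10
<D> = A^-19 - A^-15 + A^-11 - A^-7 + A^-3 - A - A^9; writhe +7
components 1, writhe +7 (13 crossings)
3-colorings: 3 of 3^13, det 7 — not tricolorable
note: the span of V is 7, forcing >= 7 crossings in any diagram


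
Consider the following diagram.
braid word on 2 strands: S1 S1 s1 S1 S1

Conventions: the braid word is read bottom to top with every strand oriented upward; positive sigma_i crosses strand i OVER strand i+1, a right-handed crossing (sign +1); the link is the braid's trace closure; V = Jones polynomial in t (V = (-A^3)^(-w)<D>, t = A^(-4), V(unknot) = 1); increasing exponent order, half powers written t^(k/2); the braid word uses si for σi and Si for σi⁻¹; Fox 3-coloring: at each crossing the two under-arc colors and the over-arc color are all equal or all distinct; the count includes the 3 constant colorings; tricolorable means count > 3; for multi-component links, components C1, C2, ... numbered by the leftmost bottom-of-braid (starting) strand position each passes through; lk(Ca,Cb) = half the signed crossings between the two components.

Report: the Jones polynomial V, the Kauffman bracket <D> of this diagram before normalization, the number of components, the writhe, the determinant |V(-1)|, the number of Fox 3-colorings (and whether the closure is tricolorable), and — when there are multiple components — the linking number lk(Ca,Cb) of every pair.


Jones polynomial: V(t) = -t^-4 + t^-3 + t^-1
<D> = -A^-5 - A^3 + A^7; writhe -3
components 1, writhe -3 (5 crossings)
3-colorings: 9 of 3^5, det 3 — tricolorable
note: one generator, power 3: the (2,3) torus pattern


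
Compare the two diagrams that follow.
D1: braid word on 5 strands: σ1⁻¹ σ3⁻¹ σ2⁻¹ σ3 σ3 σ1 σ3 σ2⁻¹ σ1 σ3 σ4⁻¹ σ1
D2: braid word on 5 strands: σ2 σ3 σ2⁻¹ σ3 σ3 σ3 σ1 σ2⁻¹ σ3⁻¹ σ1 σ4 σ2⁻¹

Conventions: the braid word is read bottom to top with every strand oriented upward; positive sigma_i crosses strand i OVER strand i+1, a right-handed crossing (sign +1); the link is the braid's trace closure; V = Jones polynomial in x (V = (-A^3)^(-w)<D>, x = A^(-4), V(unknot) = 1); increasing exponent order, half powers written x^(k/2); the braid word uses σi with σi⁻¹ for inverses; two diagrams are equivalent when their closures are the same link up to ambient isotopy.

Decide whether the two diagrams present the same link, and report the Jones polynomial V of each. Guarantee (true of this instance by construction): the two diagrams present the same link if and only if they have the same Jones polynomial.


equivalent: yes
D1 (bracket -A^-18 + 2A^-14 - 2A^-10 + 3A^-6 - 3A^-2 + 2A^2 - A^6 + A^10; 12 crossings at w = +2): V = x^-1 - 1 + 2x - 3x^2 + 3x^3 - 2x^4 + 2x^5 - x^6
D2 (bracket -A^-12 + 2A^-8 - 2A^-4 + 3 - 3A^4 + 2A^8 - A^12 + A^16; 12 crossings at w = +4): V = x^-1 - 1 + 2x - 3x^2 + 3x^3 - 2x^4 + 2x^5 - x^6
key observation: D2 (12 crossings) and D1 (12) are Markov-related braid presentations


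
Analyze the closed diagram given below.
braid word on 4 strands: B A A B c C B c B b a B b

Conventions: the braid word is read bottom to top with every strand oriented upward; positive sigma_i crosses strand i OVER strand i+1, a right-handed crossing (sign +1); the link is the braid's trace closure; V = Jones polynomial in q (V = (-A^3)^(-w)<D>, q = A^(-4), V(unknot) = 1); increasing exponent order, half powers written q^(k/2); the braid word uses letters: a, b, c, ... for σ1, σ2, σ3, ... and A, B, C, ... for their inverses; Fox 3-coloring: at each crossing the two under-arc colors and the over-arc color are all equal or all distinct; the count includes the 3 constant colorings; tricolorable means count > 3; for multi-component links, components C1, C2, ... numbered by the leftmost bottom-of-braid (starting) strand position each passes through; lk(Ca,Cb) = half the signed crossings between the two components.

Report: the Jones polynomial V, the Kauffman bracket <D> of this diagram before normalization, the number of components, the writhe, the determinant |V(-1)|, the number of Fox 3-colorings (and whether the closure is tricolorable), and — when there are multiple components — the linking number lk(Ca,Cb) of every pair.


Jones polynomial: V(q) = -q^-6 + q^-5 - q^-4 + 2q^-3 - q^-2 + q^-1
<D> = -A^-5 + A^-1 - 2A^3 + A^7 - A^11 + A^15; writhe -3
components 1, writhe -3 (13 crossings)
3-colorings: 3 of 3^13, det 7 — not tricolorable
note: w = -3 (over 13 crossings) is diagram-only; (-A^3)^(3) removes it from V


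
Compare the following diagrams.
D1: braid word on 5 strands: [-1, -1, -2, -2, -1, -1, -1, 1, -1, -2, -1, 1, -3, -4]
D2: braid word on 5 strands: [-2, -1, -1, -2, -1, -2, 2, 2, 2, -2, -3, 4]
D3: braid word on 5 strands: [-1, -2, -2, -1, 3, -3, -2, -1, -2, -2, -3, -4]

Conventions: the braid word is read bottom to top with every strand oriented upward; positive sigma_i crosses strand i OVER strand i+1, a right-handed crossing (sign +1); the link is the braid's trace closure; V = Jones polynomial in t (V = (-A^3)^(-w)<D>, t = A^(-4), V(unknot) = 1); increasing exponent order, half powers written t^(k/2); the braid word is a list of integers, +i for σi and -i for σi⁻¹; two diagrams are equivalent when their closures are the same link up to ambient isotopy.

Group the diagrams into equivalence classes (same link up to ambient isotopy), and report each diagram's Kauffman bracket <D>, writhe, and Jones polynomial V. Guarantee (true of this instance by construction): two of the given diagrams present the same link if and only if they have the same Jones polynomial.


equivalence classes: {D1, D3} | {D2}
D1 (bracket A^-18 + A^-10 - A^2; 14 crossings at w = -10): V = -t^-8 + t^-5 + t^-3
V(D2) = -t^-4 + t^-3 + t^-1  [12 crossings, <D> = A^-8 + 1 - A^4, w = -4]
D3 (bracket A^-18 + A^-10 - A^2; 12 crossings at w = -10): V = -t^-8 + t^-5 + t^-3
key observation: 2 classes among 3 diagrams; unequal V(t) rules out equality


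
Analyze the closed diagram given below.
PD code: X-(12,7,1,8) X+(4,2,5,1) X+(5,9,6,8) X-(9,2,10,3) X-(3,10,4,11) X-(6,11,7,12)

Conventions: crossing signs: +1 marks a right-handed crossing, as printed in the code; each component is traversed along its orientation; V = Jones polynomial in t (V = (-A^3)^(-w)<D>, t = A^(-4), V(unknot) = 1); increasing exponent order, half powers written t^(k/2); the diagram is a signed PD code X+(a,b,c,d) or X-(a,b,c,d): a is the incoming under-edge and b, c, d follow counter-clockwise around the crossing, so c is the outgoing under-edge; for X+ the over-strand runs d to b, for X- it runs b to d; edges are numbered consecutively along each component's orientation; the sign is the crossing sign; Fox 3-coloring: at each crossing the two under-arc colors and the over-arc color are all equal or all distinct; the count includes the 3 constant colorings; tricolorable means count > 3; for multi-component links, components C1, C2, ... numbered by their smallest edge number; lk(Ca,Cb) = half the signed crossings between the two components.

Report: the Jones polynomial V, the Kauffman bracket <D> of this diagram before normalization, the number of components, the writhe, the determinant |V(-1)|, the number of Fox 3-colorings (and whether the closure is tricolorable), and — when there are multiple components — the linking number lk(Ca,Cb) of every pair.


Jones polynomial: V(t) = -t^-4 + t^-3 + t^-1
<D> = A^-2 + A^6 - A^10; writhe -2
components 1, writhe -2 (6 crossings)
3-colorings: 9 of 3^6, det 3 — tricolorable
note: |V(-1)| = 3: so tricolorable, since 3 divides 3


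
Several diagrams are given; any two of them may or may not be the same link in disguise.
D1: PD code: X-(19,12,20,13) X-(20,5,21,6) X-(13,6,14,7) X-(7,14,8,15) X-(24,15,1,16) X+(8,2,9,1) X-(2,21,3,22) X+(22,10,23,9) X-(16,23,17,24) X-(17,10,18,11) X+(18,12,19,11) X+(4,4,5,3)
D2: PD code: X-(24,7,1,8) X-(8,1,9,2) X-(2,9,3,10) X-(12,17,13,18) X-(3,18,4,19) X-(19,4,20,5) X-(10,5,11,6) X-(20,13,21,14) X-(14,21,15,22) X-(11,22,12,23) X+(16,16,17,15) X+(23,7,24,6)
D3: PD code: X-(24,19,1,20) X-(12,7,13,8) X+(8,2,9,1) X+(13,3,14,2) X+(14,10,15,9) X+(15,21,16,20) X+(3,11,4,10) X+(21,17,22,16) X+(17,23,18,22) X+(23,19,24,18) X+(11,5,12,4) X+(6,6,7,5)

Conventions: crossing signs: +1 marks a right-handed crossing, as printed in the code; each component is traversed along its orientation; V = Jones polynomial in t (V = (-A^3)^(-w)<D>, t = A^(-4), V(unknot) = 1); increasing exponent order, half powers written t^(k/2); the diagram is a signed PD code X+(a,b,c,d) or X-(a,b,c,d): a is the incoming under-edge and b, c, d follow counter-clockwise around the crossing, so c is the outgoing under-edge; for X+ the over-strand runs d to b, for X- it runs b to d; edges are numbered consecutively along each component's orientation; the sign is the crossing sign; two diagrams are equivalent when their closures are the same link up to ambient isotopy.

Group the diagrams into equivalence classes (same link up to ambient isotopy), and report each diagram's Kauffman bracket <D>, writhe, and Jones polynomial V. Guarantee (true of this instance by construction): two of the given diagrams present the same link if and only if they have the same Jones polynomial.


grouping into links: {D1} | {D2} | {D3}
V(D1) = t^-7 - 2t^-6 + 2t^-5 - 3t^-4 + 3t^-3 - 2t^-2 + 2t^-1  (w -4, c 12, <D> = 2A^-8 - 2A^-4 + 3 - 3A^4 + 2A^8 - 2A^12 + A^16)
V(D2) = -t^-8 + t^-5 + t^-3  [12 crossings, <D> = A^-12 + A^-4 - A^8, w = -8]
D3 (bracket A^-8 - 2A^-4 + 1 - 2A^4 + 2A^8 + A^16; 12 crossings at w = +8): V = t^2 + 2t^4 - 2t^5 + t^6 - 2t^7 + t^8
why: 3 classes among 3 diagrams; unequal V(t) rules out equality
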